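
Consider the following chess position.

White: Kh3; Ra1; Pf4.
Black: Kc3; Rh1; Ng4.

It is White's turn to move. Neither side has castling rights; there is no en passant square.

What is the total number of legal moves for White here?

4

White to move; king on h3.
In check: yes, from the black rook on h1.
Legal moves: Kxg4, Kg3, Kg2, Rxh1.
Count: 4.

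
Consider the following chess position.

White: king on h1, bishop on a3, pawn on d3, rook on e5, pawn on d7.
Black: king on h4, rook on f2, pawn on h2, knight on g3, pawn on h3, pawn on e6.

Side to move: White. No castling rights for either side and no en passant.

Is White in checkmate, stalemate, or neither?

checkmate

White to move; white king on h1.
In check: yes, from the black knight on g3.
King squares — g1: attacked by Ph2; g2: attacked by Rf2; h2: attacked by Rf2.
Legal moves for White: none.
In check with no legal moves → checkmate.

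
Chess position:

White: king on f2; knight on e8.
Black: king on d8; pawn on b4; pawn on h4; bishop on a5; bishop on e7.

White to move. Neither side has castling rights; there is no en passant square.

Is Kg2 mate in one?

no

After Kg2: black king on d8; in check: no.
Black is not in check, so this cannot be checkmate.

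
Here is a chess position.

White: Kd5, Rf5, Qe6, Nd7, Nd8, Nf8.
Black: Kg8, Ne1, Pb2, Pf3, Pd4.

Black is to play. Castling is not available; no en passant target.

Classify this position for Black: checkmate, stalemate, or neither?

Black to move; black king on g8.
In check: yes, from the white queen on e6.
King squares — f7: attacked by Rf5; g7: available; h7: attacked by Nf8; f8: attacked by Rf5; h8: available.
Legal moves for Black: Kh8, Kg7.
Black is in check but has 2 legal moves → neither.

neither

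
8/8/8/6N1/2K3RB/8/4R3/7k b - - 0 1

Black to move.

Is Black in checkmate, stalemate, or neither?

stalemate

Black to move; black king on h1.
In check: no.
King squares — g1: attacked by Rg4; g2: attacked by Re2; h2: attacked by Re2.
Legal moves for Black: none.
Not in check and no legal moves → stalemate.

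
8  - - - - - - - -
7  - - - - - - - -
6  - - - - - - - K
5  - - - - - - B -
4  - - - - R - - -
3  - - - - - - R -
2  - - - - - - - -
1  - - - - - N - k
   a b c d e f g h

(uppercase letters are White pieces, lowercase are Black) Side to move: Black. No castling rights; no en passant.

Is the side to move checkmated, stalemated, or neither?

Black to move; black king on h1.
In check: no.
King squares — g1: attacked by Rg3; g2: attacked by Rg3; h2: attacked by Nf1.
Legal moves for Black: none.
Not in check and no legal moves → stalemate.

stalemate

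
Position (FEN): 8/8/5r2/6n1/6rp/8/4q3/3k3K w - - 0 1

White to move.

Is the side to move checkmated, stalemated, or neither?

stalemate

White to move; white king on h1.
In check: no.
King squares — g1: attacked by Rg4; g2: attacked by Qe2; h2: attacked by Qe2.
Legal moves for White: none.
Not in check and no legal moves → stalemate.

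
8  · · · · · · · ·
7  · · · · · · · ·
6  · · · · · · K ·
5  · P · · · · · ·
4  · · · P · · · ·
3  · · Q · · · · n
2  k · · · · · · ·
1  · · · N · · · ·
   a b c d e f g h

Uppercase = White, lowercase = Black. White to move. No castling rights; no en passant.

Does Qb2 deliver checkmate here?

yes

After Qb2: black king on a2; in check: yes, from the white queen on b2.
King squares — a1: attacked by Qb2; b1: attacked by Qb2; b2: attacked by Nd1; a3: attacked by Qb2; b3: attacked by Qb2.
Black has no legal moves → checkmate.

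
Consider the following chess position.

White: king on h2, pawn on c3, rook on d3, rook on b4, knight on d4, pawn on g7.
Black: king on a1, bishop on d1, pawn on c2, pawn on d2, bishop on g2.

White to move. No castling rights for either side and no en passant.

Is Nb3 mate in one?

After Nb3: black king on a1; in check: yes, from the white knight on b3.
Black has 3 legal replies: Kb2, Ka2, Kb1.
In check but a legal move exists → not checkmate.

no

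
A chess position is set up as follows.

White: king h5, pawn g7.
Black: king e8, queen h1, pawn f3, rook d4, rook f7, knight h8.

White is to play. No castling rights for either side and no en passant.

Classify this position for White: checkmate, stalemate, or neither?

neither

White to move; white king on h5.
In check: yes, from the black queen on h1.
King squares — g4: attacked by Rd4; h4: attacked by Qh1; g5: available; g6: attacked by Nh8; h6: attacked by Qh1.
Legal moves for White: Kg5.
White is in check but has 1 legal move → neither.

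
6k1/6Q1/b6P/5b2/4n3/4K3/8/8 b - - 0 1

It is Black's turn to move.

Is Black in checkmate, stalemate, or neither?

Black to move; black king on g8.
In check: yes, from the white queen on g7.
King squares — f7: attacked by Qg7; g7: attacked by Ph6; h7: attacked by Qg7; f8: attacked by Qg7; h8: attacked by Qg7.
Legal moves for Black: none.
In check with no legal moves → checkmate.

checkmate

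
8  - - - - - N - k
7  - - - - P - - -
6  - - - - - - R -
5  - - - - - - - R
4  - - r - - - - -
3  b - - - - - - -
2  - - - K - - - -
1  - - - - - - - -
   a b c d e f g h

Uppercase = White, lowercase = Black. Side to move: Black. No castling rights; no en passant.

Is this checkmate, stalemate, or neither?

Black to move; black king on h8.
In check: yes, from the white rook on h5.
King squares — g7: attacked by Rg6; h7: attacked by Rh5; g8: attacked by Rg6.
Legal moves for Black: none.
In check with no legal moves → checkmate.

checkmate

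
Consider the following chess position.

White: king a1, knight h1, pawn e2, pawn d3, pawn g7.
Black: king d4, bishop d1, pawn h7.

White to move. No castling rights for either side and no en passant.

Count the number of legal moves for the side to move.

11

White to move; king on a1.
In check: no.
Legal moves: Ng3, Nf2, Kb2, Ka2, Kb1, g8=Q, g8=R, g8=B, g8=N, e3+, e4.
Count: 11.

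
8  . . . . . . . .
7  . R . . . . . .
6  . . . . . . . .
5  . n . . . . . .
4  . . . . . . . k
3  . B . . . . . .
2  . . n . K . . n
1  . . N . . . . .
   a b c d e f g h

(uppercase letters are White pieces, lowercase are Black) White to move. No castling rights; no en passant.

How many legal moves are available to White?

24

White to move; king on e2.
In check: no.
Legal moves: Rb8, Rh7+, Rg7, Rf7, Re7, Rd7, Rc7, Ra7, Rb6, Rxb5, Bg8, Bf7, Be6, Bd5, Bc4, Ba4, Bxc2, Ba2, Kd3, Kf2, Kd2, Kd1, Nd3, Na2.
Count: 24.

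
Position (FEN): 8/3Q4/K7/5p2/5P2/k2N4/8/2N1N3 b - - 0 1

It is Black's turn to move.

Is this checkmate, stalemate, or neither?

stalemate

Black to move; black king on a3.
In check: no.
King squares — a2: attacked by Nc1; b2: attacked by Nd3; b3: attacked by Nc1; a4: attacked by Qd7; b4: attacked by Nd3.
Legal moves for Black: none.
Not in check and no legal moves → stalemate.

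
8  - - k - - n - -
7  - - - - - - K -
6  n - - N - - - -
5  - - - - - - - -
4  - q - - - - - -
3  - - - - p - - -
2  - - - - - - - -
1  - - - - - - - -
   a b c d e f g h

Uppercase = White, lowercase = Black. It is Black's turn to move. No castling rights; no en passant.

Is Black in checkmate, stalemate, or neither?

Black to move; black king on c8.
In check: yes, from the white knight on d6.
King squares — b7: attacked by Nd6; c7: available; d7: available; b8: available; d8: available.
Legal moves for Black: Kd8, Kb8, Kd7, Kc7, Qxd6.
Black is in check but has 5 legal moves → neither.

neither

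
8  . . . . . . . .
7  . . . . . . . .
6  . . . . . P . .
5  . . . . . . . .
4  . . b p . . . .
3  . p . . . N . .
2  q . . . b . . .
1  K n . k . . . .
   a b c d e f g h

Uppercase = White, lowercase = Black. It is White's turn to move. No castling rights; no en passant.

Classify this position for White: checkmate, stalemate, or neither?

White to move; white king on a1.
In check: yes, from the black queen on a2.
King squares — b1: attacked by Qa2; a2: attacked by Pb3; b2: attacked by Qa2.
Legal moves for White: none.
In check with no legal moves → checkmate.

checkmate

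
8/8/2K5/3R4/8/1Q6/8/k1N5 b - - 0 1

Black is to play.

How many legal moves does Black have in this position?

Black to move; king on a1.
In check: no.
Legal moves: none.
Count: 0.

0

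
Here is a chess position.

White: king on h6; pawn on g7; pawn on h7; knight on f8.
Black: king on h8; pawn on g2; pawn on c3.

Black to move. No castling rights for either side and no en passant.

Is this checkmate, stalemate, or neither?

Black to move; black king on h8.
In check: yes, from the white pawn on g7.
King squares — g7: attacked by Kh6; h7: attacked by Kh6; g8: attacked by Ph7.
Legal moves for Black: none.
In check with no legal moves → checkmate.

checkmate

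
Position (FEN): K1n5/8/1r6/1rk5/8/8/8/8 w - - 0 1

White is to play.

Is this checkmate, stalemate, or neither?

stalemate

White to move; white king on a8.
In check: no.
King squares — a7: attacked by Nc8; b7: attacked by Rb6; b8: attacked by Rb6.
Legal moves for White: none.
Not in check and no legal moves → stalemate.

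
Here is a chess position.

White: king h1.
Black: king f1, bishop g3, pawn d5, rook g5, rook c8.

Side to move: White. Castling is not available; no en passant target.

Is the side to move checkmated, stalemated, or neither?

stalemate

White to move; white king on h1.
In check: no.
King squares — g1: attacked by Kf1; g2: attacked by Kf1; h2: attacked by Bg3.
Legal moves for White: none.
Not in check and no legal moves → stalemate.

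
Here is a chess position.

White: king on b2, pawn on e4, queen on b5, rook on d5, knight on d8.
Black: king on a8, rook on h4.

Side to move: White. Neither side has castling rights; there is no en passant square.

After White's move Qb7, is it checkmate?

yes

After Qb7: black king on a8; in check: yes, from the white queen on b7.
King squares — a7: attacked by Qb7; b7: attacked by Nd8; b8: attacked by Qb7.
Black has no legal moves → checkmate.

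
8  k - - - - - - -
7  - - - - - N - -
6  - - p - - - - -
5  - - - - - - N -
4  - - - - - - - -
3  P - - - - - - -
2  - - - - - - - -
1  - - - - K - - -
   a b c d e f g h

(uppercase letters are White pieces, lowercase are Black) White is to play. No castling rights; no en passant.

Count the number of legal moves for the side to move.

White to move; king on e1.
In check: no.
Legal moves: Nh8, Nd8, Nh6, Nd6, Ne5, Nh7, Ne6, Ne4, Nh3, Nf3, Kf2, Ke2, Kd2, Kf1, Kd1, a4.
Count: 16.

16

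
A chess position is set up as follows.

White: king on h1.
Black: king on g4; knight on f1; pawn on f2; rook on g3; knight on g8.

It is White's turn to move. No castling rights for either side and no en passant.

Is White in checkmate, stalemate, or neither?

White to move; white king on h1.
In check: no.
King squares — g1: attacked by Pf2; g2: attacked by Rg3; h2: attacked by Nf1.
Legal moves for White: none.
Not in check and no legal moves → stalemate.

stalemate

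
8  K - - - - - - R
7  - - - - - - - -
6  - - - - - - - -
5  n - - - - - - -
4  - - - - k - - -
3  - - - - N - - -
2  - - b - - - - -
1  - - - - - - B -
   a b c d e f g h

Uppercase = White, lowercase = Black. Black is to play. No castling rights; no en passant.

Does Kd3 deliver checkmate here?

After Kd3: white king on a8; in check: no.
White is not in check, so this cannot be checkmate.

no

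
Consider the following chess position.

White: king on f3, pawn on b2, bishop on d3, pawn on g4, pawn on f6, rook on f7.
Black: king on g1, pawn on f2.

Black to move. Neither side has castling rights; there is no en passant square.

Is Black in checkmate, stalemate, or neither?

Black to move; black king on g1.
In check: no.
Legal moves for Black: Kh2, Kh1, f1=Q+, f1=R+, f1=B, f1=N.
Black has 6 legal moves and is not in check → neither.

neither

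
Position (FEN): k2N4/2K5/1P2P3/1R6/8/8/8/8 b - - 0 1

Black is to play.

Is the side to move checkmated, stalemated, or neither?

stalemate

Black to move; black king on a8.
In check: no.
King squares — a7: attacked by Pb6; b7: attacked by Kc7; b8: attacked by Kc7.
Legal moves for Black: none.
Not in check and no legal moves → stalemate.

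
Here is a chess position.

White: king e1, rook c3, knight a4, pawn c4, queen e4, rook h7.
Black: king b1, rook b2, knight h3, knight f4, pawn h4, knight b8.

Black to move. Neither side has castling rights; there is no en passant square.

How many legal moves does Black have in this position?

Black to move; king on b1.
In check: yes, from the white queen on e4.
Legal moves: Ka2, Ka1, Nd3+, Rc2.
Count: 4.

4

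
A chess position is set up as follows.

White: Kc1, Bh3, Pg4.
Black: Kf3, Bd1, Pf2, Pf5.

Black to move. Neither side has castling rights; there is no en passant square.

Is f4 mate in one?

After f4: white king on c1; in check: no.
White is not in check, so this cannot be checkmate.

no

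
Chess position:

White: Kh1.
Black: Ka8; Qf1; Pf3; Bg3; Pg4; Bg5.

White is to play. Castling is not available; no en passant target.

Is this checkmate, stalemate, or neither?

White to move; white king on h1.
In check: yes, from the black queen on f1.
King squares — g1: attacked by Qf1; g2: attacked by Qf1; h2: attacked by Bg3.
Legal moves for White: none.
In check with no legal moves → checkmate.

checkmate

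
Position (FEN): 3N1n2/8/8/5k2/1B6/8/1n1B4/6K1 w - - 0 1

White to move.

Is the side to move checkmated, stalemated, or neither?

neither

White to move; white king on g1.
In check: no.
Legal moves for White include: Nf7, Nb7, Ne6, Nc6, Bxf8, Be7, Bd6, Bc5, Ba5, Bbc3, Ba3, Bh6, Bg5, Bf4, Be3, Bdc3, Be1, Bc1, ... (list truncated; more exist).
White has legal moves and is not in check → neither.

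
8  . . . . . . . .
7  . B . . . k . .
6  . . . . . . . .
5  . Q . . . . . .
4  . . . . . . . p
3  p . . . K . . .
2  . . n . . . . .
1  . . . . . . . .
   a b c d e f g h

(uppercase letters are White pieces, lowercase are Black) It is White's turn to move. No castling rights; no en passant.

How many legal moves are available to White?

White to move; king on e3.
In check: yes, from the black knight on c2.
Legal moves: Kf4, Ke4, Kf3, Kd3, Kf2, Ke2, Kd2.
Count: 7.

7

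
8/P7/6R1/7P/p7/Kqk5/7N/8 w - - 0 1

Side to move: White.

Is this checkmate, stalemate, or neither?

White to move; white king on a3.
In check: yes, from the black queen on b3.
King squares — a2: attacked by Qb3; b2: attacked by Qb3; b3: attacked by Kc3; a4: attacked by Qb3; b4: attacked by Qb3.
Legal moves for White: none.
In check with no legal moves → checkmate.

checkmate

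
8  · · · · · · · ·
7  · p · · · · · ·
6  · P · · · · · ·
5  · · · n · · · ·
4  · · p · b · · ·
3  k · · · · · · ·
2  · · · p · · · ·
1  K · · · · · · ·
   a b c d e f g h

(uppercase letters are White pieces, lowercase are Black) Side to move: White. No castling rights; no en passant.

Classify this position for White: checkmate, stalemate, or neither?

White to move; white king on a1.
In check: no.
King squares — b1: attacked by Be4; a2: attacked by Ka3; b2: attacked by Ka3.
Legal moves for White: none.
Not in check and no legal moves → stalemate.

stalemate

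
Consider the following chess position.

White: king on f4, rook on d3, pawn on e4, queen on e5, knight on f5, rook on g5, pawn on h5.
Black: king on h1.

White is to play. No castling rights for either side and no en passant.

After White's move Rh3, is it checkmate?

After Rh3: black king on h1; in check: yes, from the white rook on h3.
King squares — g1: attacked by Rg5; g2: attacked by Rg5; h2: attacked by Rh3.
Black has no legal moves → checkmate.

yes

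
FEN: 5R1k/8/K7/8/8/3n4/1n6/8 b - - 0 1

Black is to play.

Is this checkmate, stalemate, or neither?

neither

Black to move; black king on h8.
In check: yes, from the white rook on f8.
King squares — g7: available; h7: available; g8: attacked by Rf8.
Legal moves for Black: Kh7, Kg7.
Black is in check but has 2 legal moves → neither.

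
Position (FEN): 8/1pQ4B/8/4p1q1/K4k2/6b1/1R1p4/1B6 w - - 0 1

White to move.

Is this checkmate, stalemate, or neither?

White to move; white king on a4.
In check: no.
Legal moves for White include: Bg8, Bhg6, Bhf5, Bhe4, Bhd3, Bhc2, Qd8, Qc8, Qb8, Qg7, Qf7+, Qe7, Qd7, Qxb7, Qd6, Qc6, Qb6, Qxe5+, ... (list truncated; more exist).
White has legal moves and is not in check → neither.

neither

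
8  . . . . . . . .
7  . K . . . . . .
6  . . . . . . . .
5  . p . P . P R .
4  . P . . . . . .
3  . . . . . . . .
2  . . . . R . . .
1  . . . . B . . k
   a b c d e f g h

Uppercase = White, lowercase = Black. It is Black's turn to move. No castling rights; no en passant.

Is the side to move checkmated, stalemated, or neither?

Black to move; black king on h1.
In check: no.
King squares — g1: attacked by Rg5; g2: attacked by Re2; h2: attacked by Re2.
Legal moves for Black: none.
Not in check and no legal moves → stalemate.

stalemate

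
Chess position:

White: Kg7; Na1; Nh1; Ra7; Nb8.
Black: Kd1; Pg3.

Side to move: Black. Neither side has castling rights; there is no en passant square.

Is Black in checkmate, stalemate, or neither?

Black to move; black king on d1.
In check: no.
Legal moves for Black: Ke2, Kd2, Ke1, Kc1, g2.
Black has 5 legal moves and is not in check → neither.

neither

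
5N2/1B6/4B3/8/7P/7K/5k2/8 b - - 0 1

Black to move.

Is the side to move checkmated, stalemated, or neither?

Black to move; black king on f2.
In check: no.
Legal moves for Black: Ke3, Ke2, Kg1, Kf1, Ke1.
Black has 5 legal moves and is not in check → neither.

neither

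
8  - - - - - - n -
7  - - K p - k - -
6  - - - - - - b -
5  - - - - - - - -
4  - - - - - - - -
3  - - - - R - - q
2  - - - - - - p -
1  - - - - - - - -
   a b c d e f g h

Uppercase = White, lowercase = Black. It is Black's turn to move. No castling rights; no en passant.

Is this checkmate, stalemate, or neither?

Black to move; black king on f7.
In check: no.
Legal moves for Black include: Ne7, Nh6, Nf6, Kf8, Kg7, Kf6, Bh7, Bh5, Bf5, Be4, Bd3, Bc2, Bb1, Qh8, Qh7, Qh6, Qe6, Qh5, ... (list truncated; more exist).
Black has legal moves and is not in check → neither.

neither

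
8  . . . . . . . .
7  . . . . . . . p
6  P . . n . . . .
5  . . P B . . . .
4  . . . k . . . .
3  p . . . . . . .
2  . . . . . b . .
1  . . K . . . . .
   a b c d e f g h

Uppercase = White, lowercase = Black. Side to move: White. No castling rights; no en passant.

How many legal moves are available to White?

White to move; king on c1.
In check: no.
Legal moves: Bg8, Ba8, Bf7, Bb7, Be6, Bc6, Be4, Bc4, Bf3, Bb3, Bg2, Ba2, Bh1, Kd2, Kc2, Kd1, Kb1, cxd6, a7, c6.
Count: 20.

20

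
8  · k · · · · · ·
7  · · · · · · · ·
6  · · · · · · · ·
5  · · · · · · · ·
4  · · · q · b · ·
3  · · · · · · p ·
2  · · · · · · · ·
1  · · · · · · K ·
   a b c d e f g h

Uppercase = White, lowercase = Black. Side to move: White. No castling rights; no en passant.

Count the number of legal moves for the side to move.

White to move; king on g1.
In check: yes, from the black queen on d4.
Legal moves: Kg2, Kh1, Kf1.
Count: 3.

3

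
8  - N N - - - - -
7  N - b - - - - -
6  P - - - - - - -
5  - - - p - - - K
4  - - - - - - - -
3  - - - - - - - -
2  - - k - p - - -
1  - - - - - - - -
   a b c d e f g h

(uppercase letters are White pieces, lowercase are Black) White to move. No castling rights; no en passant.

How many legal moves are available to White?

White to move; king on h5.
In check: no.
Legal moves: Ne7, Nd6, Nb6, Nd7, Nbc6, Nac6, Nb5, Kh6, Kg6, Kg5, Kh4, Kg4.
Count: 12.

12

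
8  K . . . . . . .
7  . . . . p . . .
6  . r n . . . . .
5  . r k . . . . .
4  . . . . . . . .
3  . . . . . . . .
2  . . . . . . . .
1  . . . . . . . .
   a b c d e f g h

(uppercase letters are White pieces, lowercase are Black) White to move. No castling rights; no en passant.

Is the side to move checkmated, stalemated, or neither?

White to move; white king on a8.
In check: no.
King squares — a7: attacked by Nc6; b7: attacked by Rb6; b8: attacked by Rb6.
Legal moves for White: none.
Not in check and no legal moves → stalemate.

stalemate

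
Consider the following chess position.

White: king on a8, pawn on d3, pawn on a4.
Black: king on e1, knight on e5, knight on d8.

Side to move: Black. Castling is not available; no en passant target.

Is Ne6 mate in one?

After Ne6: white king on a8; in check: no.
White is not in check, so this cannot be checkmate.

no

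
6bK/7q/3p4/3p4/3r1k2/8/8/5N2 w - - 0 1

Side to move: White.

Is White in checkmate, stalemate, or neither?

checkmate

White to move; white king on h8.
In check: yes, from the black queen on h7.
King squares — g7: attacked by Qh7; h7: attacked by Bg8; g8: attacked by Qh7.
Legal moves for White: none.
In check with no legal moves → checkmate.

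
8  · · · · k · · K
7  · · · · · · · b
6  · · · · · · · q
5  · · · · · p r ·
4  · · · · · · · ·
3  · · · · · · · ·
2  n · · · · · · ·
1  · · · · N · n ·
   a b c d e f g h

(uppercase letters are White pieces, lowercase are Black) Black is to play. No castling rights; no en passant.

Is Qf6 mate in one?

After Qf6: white king on h8; in check: yes, from the black queen on f6.
White has 1 legal reply: Kxh7.
In check but a legal move exists → not checkmate.

no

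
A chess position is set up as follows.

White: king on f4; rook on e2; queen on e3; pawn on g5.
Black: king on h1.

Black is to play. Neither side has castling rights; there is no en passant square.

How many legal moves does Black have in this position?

0

Black to move; king on h1.
In check: no.
Legal moves: none.
Count: 0.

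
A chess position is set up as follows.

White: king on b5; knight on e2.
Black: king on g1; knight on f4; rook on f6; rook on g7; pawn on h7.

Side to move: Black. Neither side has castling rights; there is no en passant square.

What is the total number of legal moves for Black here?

Black to move; king on g1.
In check: yes, from the white knight on e2.
Legal moves: Kh2, Kg2, Kf2, Kh1, Kf1, Nxe2.
Count: 6.

6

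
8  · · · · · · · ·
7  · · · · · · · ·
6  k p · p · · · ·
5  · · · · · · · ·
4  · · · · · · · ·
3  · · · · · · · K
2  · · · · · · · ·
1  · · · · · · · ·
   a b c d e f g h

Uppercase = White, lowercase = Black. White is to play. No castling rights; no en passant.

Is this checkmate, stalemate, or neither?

neither

White to move; white king on h3.
In check: no.
Legal moves for White: Kh4, Kg4, Kg3, Kh2, Kg2.
White has 5 legal moves and is not in check → neither.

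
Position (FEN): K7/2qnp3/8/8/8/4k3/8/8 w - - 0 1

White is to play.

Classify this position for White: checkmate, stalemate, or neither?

stalemate

White to move; white king on a8.
In check: no.
King squares — a7: attacked by Qc7; b7: attacked by Qc7; b8: attacked by Qc7.
Legal moves for White: none.
Not in check and no legal moves → stalemate.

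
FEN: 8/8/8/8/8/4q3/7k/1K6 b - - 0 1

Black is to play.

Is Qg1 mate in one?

After Qg1: white king on b1; in check: yes, from the black queen on g1.
White has 3 legal replies: Kc2, Kb2, Ka2.
In check but a legal move exists → not checkmate.

no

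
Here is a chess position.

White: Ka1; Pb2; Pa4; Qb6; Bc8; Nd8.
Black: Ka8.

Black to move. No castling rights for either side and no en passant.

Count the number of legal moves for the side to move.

Black to move; king on a8.
In check: no.
Legal moves: none.
Count: 0.

0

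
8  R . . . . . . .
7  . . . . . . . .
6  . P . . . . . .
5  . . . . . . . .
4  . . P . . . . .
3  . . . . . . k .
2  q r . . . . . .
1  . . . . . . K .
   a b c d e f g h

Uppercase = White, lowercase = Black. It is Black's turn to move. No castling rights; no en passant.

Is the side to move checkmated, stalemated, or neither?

neither

Black to move; black king on g3.
In check: no.
Legal moves for Black include: Kh4, Kg4, Kf4, Kh3, Kf3, Rxb6, Rb5, Rb4, Rb3, Rh2, Rg2+, Rf2, Re2, Rd2, Rc2, Rb1#, Qxa8, Qa7, ... (list truncated; more exist).
Black has legal moves and is not in check → neither.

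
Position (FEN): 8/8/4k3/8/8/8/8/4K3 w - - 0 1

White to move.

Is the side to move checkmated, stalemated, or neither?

neither

White to move; white king on e1.
In check: no.
Legal moves for White: Kf2, Ke2, Kd2, Kf1, Kd1.
White has 5 legal moves and is not in check → neither.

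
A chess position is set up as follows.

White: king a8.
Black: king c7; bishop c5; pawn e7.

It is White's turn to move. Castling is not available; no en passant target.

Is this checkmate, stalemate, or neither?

stalemate

White to move; white king on a8.
In check: no.
King squares — a7: attacked by Bc5; b7: attacked by Kc7; b8: attacked by Kc7.
Legal moves for White: none.
Not in check and no legal moves → stalemate.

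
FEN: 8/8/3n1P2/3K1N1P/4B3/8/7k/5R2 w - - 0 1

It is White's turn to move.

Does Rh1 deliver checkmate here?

yes

After Rh1: black king on h2; in check: yes, from the white rook on h1.
King squares — g1: attacked by Rh1; h1: attacked by Be4; g2: attacked by Be4; g3: attacked by Nf5; h3: attacked by Rh1.
Black has no legal moves → checkmate.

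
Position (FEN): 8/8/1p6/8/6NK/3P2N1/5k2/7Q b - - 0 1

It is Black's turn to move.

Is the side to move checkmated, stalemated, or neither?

Black to move; black king on f2.
In check: yes, from the white knight on g4.
King squares — e1: attacked by Qh1; f1: attacked by Qh1; g1: attacked by Qh1; e2: attacked by Ng3; g2: attacked by Qh1; e3: attacked by Ng4; f3: attacked by Qh1; g3: attacked by Kh4.
Legal moves for Black: none.
In check with no legal moves → checkmate.

checkmate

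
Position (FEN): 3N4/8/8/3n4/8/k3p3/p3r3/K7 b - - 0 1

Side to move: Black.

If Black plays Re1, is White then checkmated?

yes

After Re1: white king on a1; in check: yes, from the black rook on e1.
King squares — b1: attacked by Re1; a2: attacked by Ka3; b2: attacked by Ka3.
White has no legal moves → checkmate.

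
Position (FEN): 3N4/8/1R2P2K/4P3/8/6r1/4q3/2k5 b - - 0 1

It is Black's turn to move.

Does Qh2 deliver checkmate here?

After Qh2: white king on h6; in check: yes, from the black queen on h2.
King squares — g5: attacked by Rg3; h5: attacked by Qh2; g6: attacked by Rg3; g7: attacked by Rg3; h7: attacked by Qh2.
White has no legal moves → checkmate.

yes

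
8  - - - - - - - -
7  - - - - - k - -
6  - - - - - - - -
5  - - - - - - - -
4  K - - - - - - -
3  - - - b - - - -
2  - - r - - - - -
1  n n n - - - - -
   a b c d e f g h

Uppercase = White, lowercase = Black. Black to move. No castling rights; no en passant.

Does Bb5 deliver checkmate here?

no

After Bb5: white king on a4; in check: yes, from the black bishop on b5.
White has 3 legal replies: Kxb5, Ka5, Kb4.
In check but a legal move exists → not checkmate.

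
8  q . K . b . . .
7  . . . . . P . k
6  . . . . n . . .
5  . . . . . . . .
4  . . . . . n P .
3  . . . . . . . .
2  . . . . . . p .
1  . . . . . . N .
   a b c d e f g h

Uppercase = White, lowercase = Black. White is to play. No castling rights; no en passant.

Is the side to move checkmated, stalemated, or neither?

White to move; white king on c8.
In check: yes, from the black queen on a8.
King squares — b7: attacked by Qa8; c7: attacked by Ne6; d7: attacked by Be8; b8: attacked by Qa8; d8: attacked by Ne6.
Legal moves for White: none.
In check with no legal moves → checkmate.

checkmate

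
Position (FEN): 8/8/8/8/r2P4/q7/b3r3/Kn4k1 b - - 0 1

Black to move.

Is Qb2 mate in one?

yes

After Qb2: white king on a1; in check: yes, from the black queen on b2.
King squares — b1: attacked by Ba2; a2: attacked by Qb2; b2: attacked by Re2.
White has no legal moves → checkmate.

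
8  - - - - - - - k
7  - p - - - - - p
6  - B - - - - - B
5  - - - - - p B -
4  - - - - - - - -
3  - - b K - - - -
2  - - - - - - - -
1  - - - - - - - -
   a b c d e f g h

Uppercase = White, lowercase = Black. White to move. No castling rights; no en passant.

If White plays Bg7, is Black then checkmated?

After Bg7: black king on h8; in check: yes, from the white bishop on g7.
Black has 3 legal replies: Kg8, Kxg7, Bxg7.
In check but a legal move exists → not checkmate.

no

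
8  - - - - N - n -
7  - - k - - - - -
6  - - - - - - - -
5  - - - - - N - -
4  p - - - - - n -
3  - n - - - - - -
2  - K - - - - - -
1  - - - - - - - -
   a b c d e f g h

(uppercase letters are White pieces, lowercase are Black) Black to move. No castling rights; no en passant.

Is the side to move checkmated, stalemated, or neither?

neither

Black to move; black king on c7.
In check: yes, from the white knight on e8.
King squares — b6: available; c6: available; d6: attacked by Nf5; b7: available; d7: available; b8: available; c8: available; d8: available.
Legal moves for Black: Kd8, Kc8, Kb8, Kd7, Kb7, Kc6, Kb6.
Black is in check but has 7 legal moves → neither.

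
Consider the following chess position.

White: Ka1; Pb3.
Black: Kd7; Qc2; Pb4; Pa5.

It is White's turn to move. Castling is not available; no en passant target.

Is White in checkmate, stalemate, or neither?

stalemate

White to move; white king on a1.
In check: no.
King squares — b1: attacked by Qc2; a2: attacked by Qc2; b2: attacked by Qc2.
Legal moves for White: none.
Not in check and no legal moves → stalemate.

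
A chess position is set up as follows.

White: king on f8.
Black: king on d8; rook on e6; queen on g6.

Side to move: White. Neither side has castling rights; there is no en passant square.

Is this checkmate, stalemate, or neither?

stalemate

White to move; white king on f8.
In check: no.
King squares — e7: attacked by Re6; f7: attacked by Qg6; g7: attacked by Qg6; e8: attacked by Re6; g8: attacked by Qg6.
Legal moves for White: none.
Not in check and no legal moves → stalemate.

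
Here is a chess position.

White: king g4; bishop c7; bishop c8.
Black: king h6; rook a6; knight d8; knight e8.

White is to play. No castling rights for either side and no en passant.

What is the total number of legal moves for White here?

White to move; king on g4.
In check: no.
Legal moves: Bd7, Bb7, Be6, Bxa6, Bf5, Bxd8, Bb8, Bd6, Bb6, Be5, Ba5, Bf4+, Bg3, Bh2, Kf5, Kh4, Kf4, Kh3, Kg3, Kf3.
Count: 20.

20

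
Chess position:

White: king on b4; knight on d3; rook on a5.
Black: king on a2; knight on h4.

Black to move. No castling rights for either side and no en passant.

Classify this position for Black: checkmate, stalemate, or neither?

neither

Black to move; black king on a2.
In check: yes, from the white rook on a5.
King squares — a1: attacked by Ra5; b1: available; b2: attacked by Nd3; a3: attacked by Kb4; b3: attacked by Kb4.
Legal moves for Black: Kb1.
Black is in check but has 1 legal move → neither.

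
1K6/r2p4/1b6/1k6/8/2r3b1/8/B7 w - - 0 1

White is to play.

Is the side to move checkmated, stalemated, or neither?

checkmate

White to move; white king on b8.
In check: yes, from the black bishop on g3.
King squares — a7: attacked by Bb6; b7: attacked by Ra7; c7: attacked by Rc3; a8: attacked by Ra7; c8: attacked by Rc3.
Legal moves for White: none.
In check with no legal moves → checkmate.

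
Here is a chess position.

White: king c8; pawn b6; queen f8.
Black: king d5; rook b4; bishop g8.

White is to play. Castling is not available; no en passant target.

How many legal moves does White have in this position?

White to move; king on c8.
In check: no.
Legal moves: Qxg8+, Qe8, Qd8+, Qg7, Qf7+, Qe7, Qh6, Qf6, Qd6+, Qf5+, Qc5+, Qf4, Qxb4, Qf3+, Qf2, Qf1, Kd8, Kb8, Kd7, Kc7, Kb7, b7.
Count: 22.

22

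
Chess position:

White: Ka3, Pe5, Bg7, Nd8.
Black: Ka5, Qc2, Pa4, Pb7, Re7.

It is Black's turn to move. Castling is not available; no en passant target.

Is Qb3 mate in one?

yes

After Qb3: white king on a3; in check: yes, from the black queen on b3.
King squares — a2: attacked by Qb3; b2: attacked by Qb3; b3: attacked by Pa4; a4: attacked by Qb3; b4: attacked by Qb3.
White has no legal moves → checkmate.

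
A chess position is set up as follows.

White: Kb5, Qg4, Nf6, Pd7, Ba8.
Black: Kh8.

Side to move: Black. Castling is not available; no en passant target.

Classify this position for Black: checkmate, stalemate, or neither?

stalemate

Black to move; black king on h8.
In check: no.
King squares — g7: attacked by Qg4; h7: attacked by Nf6; g8: attacked by Qg4.
Legal moves for Black: none.
Not in check and no legal moves → stalemate.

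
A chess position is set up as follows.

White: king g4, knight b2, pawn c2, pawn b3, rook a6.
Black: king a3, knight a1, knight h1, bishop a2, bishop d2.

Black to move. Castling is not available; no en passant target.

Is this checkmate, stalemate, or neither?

Black to move; black king on a3.
In check: yes, from the white rook on a6.
Legal moves for Black: Kb4, Kxb2, Ba5.
Black is in check but has 3 legal moves → neither.

neither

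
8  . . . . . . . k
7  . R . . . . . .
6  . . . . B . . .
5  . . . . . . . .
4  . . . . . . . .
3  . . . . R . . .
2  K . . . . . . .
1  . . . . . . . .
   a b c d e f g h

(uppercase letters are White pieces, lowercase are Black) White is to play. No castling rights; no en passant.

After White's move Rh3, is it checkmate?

yes

After Rh3: black king on h8; in check: yes, from the white rook on h3.
King squares — g7: attacked by Rb7; h7: attacked by Rh3; g8: attacked by Be6.
Black has no legal moves → checkmate.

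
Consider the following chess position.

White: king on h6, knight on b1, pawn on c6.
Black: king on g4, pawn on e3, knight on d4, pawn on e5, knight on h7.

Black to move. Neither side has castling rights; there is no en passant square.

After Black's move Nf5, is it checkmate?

no

After Nf5: white king on h6; in check: yes, from the black knight on f5.
White has 2 legal replies: Kxh7, Kg6.
In check but a legal move exists → not checkmate.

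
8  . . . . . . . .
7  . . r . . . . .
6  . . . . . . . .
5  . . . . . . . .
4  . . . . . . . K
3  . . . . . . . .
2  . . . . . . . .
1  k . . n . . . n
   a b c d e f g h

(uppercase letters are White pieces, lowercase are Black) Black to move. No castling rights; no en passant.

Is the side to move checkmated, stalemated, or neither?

neither

Black to move; black king on a1.
In check: no.
Legal moves for Black include: Rc8, Rh7+, Rg7, Rf7, Re7, Rd7, Rb7, Ra7, Rc6, Rc5, Rc4+, Rc3, Rc2, Rc1, Ng3, Nhf2, Ne3, Nc3, ... (list truncated; more exist).
Black has legal moves and is not in check → neither.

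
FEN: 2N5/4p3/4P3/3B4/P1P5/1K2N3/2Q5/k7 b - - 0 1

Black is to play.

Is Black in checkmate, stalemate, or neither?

stalemate

Black to move; black king on a1.
In check: no.
King squares — b1: attacked by Qc2; a2: attacked by Qc2; b2: attacked by Qc2.
Legal moves for Black: none.
Not in check and no legal moves → stalemate.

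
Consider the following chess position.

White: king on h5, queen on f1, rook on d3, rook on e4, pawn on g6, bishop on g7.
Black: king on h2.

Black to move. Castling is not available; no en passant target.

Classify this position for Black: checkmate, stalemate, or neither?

Black to move; black king on h2.
In check: no.
King squares — g1: attacked by Qf1; h1: attacked by Qf1; g2: attacked by Qf1; g3: attacked by Rd3; h3: attacked by Qf1.
Legal moves for Black: none.
Not in check and no legal moves → stalemate.

stalemate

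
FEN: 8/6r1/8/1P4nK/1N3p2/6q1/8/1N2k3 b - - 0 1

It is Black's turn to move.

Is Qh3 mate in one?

After Qh3: white king on h5; in check: yes, from the black queen on h3.
King squares — g4: attacked by Qh3; h4: attacked by Qh3; g5: attacked by Rg7; g6: attacked by Rg7; h6: attacked by Qh3.
White has no legal moves → checkmate.

yes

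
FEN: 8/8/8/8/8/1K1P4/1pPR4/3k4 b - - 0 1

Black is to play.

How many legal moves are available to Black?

Black to move; king on d1.
In check: yes, from the white rook on d2.
Legal moves: Kxd2, Ke1, Kc1.
Count: 3.

3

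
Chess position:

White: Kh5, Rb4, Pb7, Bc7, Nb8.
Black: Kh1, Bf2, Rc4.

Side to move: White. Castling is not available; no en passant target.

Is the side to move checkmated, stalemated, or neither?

neither

White to move; white king on h5.
In check: no.
Legal moves for White include: Nd7, Nc6, Na6, Bd8, Bd6, Bb6, Be5, Ba5, Bf4, Bg3, Bh2, Kh6, Kg6, Kg5, Rb6, Rb5, Rxc4, Ra4, ... (list truncated; more exist).
White has legal moves and is not in check → neither.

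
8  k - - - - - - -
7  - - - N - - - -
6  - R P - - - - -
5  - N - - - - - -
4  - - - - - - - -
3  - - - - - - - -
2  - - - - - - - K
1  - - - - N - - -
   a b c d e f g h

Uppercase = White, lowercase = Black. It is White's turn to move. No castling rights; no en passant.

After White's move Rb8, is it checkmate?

After Rb8: black king on a8; in check: yes, from the white rook on b8.
King squares — a7: attacked by Nb5; b7: attacked by Pc6; b8: attacked by Nd7.
Black has no legal moves → checkmate.

yes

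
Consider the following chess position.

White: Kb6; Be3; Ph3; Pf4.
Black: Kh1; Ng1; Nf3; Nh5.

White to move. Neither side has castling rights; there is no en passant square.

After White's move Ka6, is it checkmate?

After Ka6: black king on h1; in check: no.
Black is not in check, so this cannot be checkmate.

no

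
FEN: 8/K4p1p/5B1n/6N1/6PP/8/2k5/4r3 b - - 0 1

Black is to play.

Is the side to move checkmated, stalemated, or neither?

neither

Black to move; black king on c2.
In check: no.
Legal moves for Black include: Ng8, Nf5, Nxg4, Kd3, Kb3, Kd2, Kd1, Kc1, Kb1, Re8, Re7+, Re6, Re5, Re4, Re3, Re2, Rh1, Rg1, ... (list truncated; more exist).
Black has legal moves and is not in check → neither.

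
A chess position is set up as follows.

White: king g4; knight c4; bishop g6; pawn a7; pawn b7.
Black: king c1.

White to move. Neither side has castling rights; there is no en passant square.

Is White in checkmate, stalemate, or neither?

White to move; white king on g4.
In check: no.
Legal moves for White include: Be8, Bh7, Bf7, Bh5, Bf5, Be4, Bd3, Bc2, Bb1, Kh5, Kg5, Kf5, Kh4, Kf4, Kh3, Kg3, Kf3, Nd6, ... (list truncated; more exist).
White has legal moves and is not in check → neither.

neither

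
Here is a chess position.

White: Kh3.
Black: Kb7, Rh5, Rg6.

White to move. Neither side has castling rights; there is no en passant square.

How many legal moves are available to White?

White to move; king on h3.
In check: yes, from the black rook on h5.
Legal moves: none.
Count: 0.

0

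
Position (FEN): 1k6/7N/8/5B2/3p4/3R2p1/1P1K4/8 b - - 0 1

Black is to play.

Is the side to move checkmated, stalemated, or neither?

Black to move; black king on b8.
In check: no.
Legal moves for Black: Ka8, Kc7, Kb7, Ka7, g2.
Black has 5 legal moves and is not in check → neither.

neither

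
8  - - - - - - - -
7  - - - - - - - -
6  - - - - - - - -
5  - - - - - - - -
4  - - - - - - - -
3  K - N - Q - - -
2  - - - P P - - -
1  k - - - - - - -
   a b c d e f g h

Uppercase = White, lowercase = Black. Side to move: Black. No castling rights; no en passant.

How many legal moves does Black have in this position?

0

Black to move; king on a1.
In check: no.
Legal moves: none.
Count: 0.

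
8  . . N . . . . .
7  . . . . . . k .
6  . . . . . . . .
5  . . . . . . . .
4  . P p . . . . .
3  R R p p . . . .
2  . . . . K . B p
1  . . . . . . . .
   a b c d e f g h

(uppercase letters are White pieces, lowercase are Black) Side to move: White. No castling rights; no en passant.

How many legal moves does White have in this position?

White to move; king on e2.
In check: yes, from the black pawn on d3.
Legal moves: Kf3, Ke3, Kf2, Kf1, Ke1, Kd1.
Count: 6.

6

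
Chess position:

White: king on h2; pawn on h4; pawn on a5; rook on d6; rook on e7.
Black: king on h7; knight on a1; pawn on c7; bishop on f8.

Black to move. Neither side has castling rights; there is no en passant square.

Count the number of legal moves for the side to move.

Black to move; king on h7.
In check: yes, from the white rook on e7.
Legal moves: Kh8, Kg8, Bg7, Bxe7.
Count: 4.

4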